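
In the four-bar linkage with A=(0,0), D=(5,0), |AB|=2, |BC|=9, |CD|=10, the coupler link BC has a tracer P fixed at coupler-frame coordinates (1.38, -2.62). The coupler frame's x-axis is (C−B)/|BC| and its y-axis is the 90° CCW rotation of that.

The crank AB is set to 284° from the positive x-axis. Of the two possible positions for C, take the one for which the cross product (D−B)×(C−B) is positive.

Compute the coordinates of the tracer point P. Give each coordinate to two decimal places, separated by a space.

A=(0,0), D=(5.00,0)
B = A + 2.00·(cos284°, sin284°) = (0.4838, -1.9406)
|BD| = 4.9154
circle(B,9.00) ∩ circle(D,10.00): a=0.5250, h=8.9847
  candidates: C₊=(-2.5809,6.5215) cross=44.164; C₋=(4.5133,-9.9882) cross=-44.164
  mode + wants cross > 0 → take C=(-2.5809,6.5215) (cross=44.164)
ex = (C−B)/|BC| = (-0.3405,0.9402); ey = (-0.9402,-0.3405)
P = B + 1.38·ex + -2.62·ey = (2.4773,0.2491)

2.48 0.25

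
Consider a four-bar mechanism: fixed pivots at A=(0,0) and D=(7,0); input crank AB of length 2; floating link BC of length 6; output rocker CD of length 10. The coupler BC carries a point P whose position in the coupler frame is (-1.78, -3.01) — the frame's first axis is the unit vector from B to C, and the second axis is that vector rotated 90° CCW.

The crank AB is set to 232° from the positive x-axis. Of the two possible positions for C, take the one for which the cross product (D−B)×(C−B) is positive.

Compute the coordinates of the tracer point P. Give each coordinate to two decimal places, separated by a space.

1.98 -2.96

A=(0,0), D=(7.00,0)
B = A + 2.00·(cos232°, sin232°) = (-1.2313, -1.5760)
|BD| = 8.3808
circle(B,6.00) ∩ circle(D,10.00): a=0.3722, h=5.9884
  candidates: C₊=(-1.9919,4.3756) cross=50.188; C₋=(0.2604,-7.3876) cross=-50.188
  mode + wants cross > 0 → take C=(-1.9919,4.3756) (cross=50.188)
ex = (C−B)/|BC| = (-0.1268,0.9919); ey = (-0.9919,-0.1268)
P = B + -1.78·ex + -3.01·ey = (1.9800,-2.9601)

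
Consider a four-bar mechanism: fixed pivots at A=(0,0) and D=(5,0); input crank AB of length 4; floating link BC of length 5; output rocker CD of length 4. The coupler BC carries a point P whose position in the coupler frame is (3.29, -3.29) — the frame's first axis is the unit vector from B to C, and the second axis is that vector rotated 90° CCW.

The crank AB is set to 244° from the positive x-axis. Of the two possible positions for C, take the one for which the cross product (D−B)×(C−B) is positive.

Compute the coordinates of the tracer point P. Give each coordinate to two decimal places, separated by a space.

2.81 -2.70

A=(0,0), D=(5.00,0)
B = A + 4.00·(cos244°, sin244°) = (-1.7535, -3.5952)
|BD| = 7.6508
circle(B,5.00) ∩ circle(D,4.00): a=4.4136, h=2.3495
  candidates: C₊=(1.0384,0.5528) cross=17.976; C₋=(3.2465,-3.5952) cross=-17.976
  mode + wants cross > 0 → take C=(1.0384,0.5528) (cross=17.976)
ex = (C−B)/|BC| = (0.5584,0.8296); ey = (-0.8296,0.5584)
P = B + 3.29·ex + -3.29·ey = (2.8129,-2.7029)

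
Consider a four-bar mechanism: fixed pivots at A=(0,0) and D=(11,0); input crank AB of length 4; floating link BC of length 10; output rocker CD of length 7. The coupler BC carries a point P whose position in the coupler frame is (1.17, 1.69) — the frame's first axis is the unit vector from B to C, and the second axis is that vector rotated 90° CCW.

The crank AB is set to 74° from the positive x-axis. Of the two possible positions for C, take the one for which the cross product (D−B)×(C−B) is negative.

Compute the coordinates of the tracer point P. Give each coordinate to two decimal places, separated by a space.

3.15 3.65

A=(0,0), D=(11.00,0)
B = A + 4.00·(cos74°, sin74°) = (1.1025, 3.8450)
|BD| = 10.6181
circle(B,10.00) ∩ circle(D,7.00): a=7.7106, h=6.3676
  candidates: C₊=(10.5957,6.9883) cross=67.612; C₋=(5.9840,-4.8826) cross=-67.612
  mode - wants cross < 0 → take C=(5.9840,-4.8826) (cross=-67.612)
ex = (C−B)/|BC| = (0.4881,-0.8728); ey = (0.8728,0.4881)
P = B + 1.17·ex + 1.69·ey = (3.1486,3.6489)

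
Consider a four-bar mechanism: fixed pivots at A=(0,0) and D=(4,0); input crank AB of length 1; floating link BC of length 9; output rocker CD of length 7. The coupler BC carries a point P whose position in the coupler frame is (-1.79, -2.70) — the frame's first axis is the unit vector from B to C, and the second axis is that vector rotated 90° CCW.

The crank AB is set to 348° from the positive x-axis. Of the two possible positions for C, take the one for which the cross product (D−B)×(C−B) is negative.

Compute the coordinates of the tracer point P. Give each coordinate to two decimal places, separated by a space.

A=(0,0), D=(4.00,0)
B = A + 1.00·(cos348°, sin348°) = (0.9781, -0.2079)
|BD| = 3.0290
circle(B,9.00) ∩ circle(D,7.00): a=6.7968, h=5.8995
  candidates: C₊=(7.3540,6.1442) cross=17.869; C₋=(8.1638,-5.6269) cross=-17.869
  mode - wants cross < 0 → take C=(8.1638,-5.6269) (cross=-17.869)
ex = (C−B)/|BC| = (0.7984,-0.6021); ey = (0.6021,0.7984)
P = B + -1.79·ex + -2.70·ey = (-2.0767,-1.2858)

-2.08 -1.29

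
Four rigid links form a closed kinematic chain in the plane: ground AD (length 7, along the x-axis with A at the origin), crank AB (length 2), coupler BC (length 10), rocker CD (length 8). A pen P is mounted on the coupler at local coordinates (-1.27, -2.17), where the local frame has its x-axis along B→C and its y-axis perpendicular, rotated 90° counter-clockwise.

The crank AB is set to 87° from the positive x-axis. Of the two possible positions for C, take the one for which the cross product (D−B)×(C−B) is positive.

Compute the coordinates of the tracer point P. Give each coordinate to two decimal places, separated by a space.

A=(0,0), D=(7.00,0)
B = A + 2.00·(cos87°, sin87°) = (0.1047, 1.9973)
|BD| = 7.1788
circle(B,10.00) ∩ circle(D,8.00): a=6.0968, h=7.9265
  candidates: C₊=(8.1660,7.9146) cross=56.902; C₋=(3.7554,-7.3125) cross=-56.902
  mode + wants cross > 0 → take C=(8.1660,7.9146) (cross=56.902)
ex = (C−B)/|BC| = (0.8061,0.5917); ey = (-0.5917,0.8061)
P = B + -1.27·ex + -2.17·ey = (0.3649,-0.5036)

0.36 -0.50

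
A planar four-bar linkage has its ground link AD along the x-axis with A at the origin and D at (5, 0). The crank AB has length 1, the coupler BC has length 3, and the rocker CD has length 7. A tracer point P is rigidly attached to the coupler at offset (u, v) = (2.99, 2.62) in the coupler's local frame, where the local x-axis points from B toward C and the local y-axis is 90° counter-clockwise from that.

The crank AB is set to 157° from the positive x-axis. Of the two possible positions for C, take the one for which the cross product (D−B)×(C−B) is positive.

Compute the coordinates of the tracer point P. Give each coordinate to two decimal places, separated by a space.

-3.74 3.19

A=(0,0), D=(5.00,0)
B = A + 1.00·(cos157°, sin157°) = (-0.9205, 0.3907)
|BD| = 5.9334
circle(B,3.00) ∩ circle(D,7.00): a=-0.4041, h=2.9727
  candidates: C₊=(-1.1279,3.3836) cross=17.638; C₋=(-1.5195,-2.5489) cross=-17.638
  mode + wants cross > 0 → take C=(-1.1279,3.3836) (cross=17.638)
ex = (C−B)/|BC| = (-0.0691,0.9976); ey = (-0.9976,-0.0691)
P = B + 2.99·ex + 2.62·ey = (-3.7410,3.1924)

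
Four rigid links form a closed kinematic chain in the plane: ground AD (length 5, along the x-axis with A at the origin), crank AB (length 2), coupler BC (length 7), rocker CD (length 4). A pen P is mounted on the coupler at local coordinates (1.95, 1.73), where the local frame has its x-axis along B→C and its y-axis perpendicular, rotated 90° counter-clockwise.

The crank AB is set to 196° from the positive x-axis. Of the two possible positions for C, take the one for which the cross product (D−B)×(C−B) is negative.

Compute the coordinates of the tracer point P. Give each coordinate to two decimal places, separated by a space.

0.62 0.03

A=(0,0), D=(5.00,0)
B = A + 2.00·(cos196°, sin196°) = (-1.9225, -0.5513)
|BD| = 6.9444
circle(B,7.00) ∩ circle(D,4.00): a=5.8482, h=3.8469
  candidates: C₊=(3.6019,3.7477) cross=26.714; C₋=(4.2126,-3.9217) cross=-26.714
  mode - wants cross < 0 → take C=(4.2126,-3.9217) (cross=-26.714)
ex = (C−B)/|BC| = (0.8764,-0.4815); ey = (0.4815,0.8764)
P = B + 1.95·ex + 1.73·ey = (0.6195,0.0261)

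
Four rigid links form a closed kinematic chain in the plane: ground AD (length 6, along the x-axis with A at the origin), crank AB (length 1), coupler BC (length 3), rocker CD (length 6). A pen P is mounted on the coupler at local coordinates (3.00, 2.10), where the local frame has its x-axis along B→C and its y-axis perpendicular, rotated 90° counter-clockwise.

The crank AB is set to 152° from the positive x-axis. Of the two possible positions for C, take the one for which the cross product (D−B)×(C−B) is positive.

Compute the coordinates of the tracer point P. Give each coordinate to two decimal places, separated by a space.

A=(0,0), D=(6.00,0)
B = A + 1.00·(cos152°, sin152°) = (-0.8829, 0.4695)
|BD| = 6.8989
circle(B,3.00) ∩ circle(D,6.00): a=1.4926, h=2.6023
  candidates: C₊=(0.7833,2.9642) cross=17.953; C₋=(0.4292,-2.2284) cross=-17.953
  mode + wants cross > 0 → take C=(0.7833,2.9642) (cross=17.953)
ex = (C−B)/|BC| = (0.5554,0.8316); ey = (-0.8316,0.5554)
P = B + 3.00·ex + 2.10·ey = (-0.9630,4.1306)

-0.96 4.13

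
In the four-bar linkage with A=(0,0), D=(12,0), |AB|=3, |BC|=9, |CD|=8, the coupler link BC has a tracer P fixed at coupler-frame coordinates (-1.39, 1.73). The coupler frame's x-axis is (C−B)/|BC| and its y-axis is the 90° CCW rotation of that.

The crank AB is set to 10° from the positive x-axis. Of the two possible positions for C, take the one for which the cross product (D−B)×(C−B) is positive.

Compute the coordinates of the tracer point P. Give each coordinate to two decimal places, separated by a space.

A=(0,0), D=(12.00,0)
B = A + 3.00·(cos10°, sin10°) = (2.9544, 0.5209)
|BD| = 9.0606
circle(B,9.00) ∩ circle(D,8.00): a=5.4684, h=7.1482
  candidates: C₊=(8.8248,7.3429) cross=64.767; C₋=(8.0028,-6.9298) cross=-64.767
  mode + wants cross > 0 → take C=(8.8248,7.3429) (cross=64.767)
ex = (C−B)/|BC| = (0.6523,0.7580); ey = (-0.7580,0.6523)
P = B + -1.39·ex + 1.73·ey = (0.7365,0.5957)

0.74 0.60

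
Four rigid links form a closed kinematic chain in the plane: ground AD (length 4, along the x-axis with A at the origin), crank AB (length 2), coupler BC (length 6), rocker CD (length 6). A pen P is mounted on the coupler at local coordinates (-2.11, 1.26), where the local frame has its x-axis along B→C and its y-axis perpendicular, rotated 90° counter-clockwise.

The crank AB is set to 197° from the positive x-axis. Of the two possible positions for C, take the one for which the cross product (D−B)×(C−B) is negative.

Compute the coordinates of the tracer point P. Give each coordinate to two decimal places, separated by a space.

-2.10 1.87

A=(0,0), D=(4.00,0)
B = A + 2.00·(cos197°, sin197°) = (-1.9126, -0.5847)
|BD| = 5.9415
circle(B,6.00) ∩ circle(D,6.00): a=2.9707, h=5.2129
  candidates: C₊=(0.5307,4.8953) cross=30.972; C₋=(1.5567,-5.4800) cross=-30.972
  mode - wants cross < 0 → take C=(1.5567,-5.4800) (cross=-30.972)
ex = (C−B)/|BC| = (0.5782,-0.8159); ey = (0.8159,0.5782)
P = B + -2.11·ex + 1.26·ey = (-2.1047,1.8653)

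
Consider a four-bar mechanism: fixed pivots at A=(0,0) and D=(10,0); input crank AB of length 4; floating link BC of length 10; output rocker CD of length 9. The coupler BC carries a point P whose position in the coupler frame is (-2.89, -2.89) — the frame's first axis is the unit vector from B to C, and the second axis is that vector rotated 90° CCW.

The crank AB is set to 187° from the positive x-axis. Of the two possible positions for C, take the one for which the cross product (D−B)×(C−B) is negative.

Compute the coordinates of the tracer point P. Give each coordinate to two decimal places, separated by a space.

A=(0,0), D=(10.00,0)
B = A + 4.00·(cos187°, sin187°) = (-3.9702, -0.4875)
|BD| = 13.9787
circle(B,10.00) ∩ circle(D,9.00): a=7.6689, h=6.4177
  candidates: C₊=(3.4703,6.1938) cross=89.711; C₋=(3.9179,-6.6339) cross=-89.711
  mode - wants cross < 0 → take C=(3.9179,-6.6339) (cross=-89.711)
ex = (C−B)/|BC| = (0.7888,-0.6146); ey = (0.6146,0.7888)
P = B + -2.89·ex + -2.89·ey = (-8.0261,-0.9908)

-8.03 -0.99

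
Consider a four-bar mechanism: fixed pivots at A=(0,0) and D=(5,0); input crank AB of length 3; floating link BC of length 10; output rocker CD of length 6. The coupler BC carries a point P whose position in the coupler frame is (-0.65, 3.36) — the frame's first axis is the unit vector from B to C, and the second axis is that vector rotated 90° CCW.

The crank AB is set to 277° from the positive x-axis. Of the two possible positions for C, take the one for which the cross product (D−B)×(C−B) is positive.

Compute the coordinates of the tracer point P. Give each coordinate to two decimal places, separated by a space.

A=(0,0), D=(5.00,0)
B = A + 3.00·(cos277°, sin277°) = (0.3656, -2.9776)
|BD| = 5.5085
circle(B,10.00) ∩ circle(D,6.00): a=8.5634, h=5.1641
  candidates: C₊=(4.7787,5.9959) cross=28.446; C₋=(10.3616,-2.6933) cross=-28.446
  mode + wants cross > 0 → take C=(4.7787,5.9959) (cross=28.446)
ex = (C−B)/|BC| = (0.4413,0.8974); ey = (-0.8974,0.4413)
P = B + -0.65·ex + 3.36·ey = (-2.9364,-2.0781)

-2.94 -2.08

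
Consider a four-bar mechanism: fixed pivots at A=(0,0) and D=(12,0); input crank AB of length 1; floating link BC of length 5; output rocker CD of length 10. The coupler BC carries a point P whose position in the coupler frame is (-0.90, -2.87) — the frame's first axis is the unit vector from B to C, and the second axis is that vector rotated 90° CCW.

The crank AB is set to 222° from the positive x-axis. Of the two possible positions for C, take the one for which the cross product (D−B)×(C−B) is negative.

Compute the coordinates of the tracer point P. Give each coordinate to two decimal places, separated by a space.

A=(0,0), D=(12.00,0)
B = A + 1.00·(cos222°, sin222°) = (-0.7431, -0.6691)
|BD| = 12.7607
circle(B,5.00) ∩ circle(D,10.00): a=3.4416, h=3.6270
  candidates: C₊=(2.5036,3.1333) cross=46.283; C₋=(2.8839,-4.1107) cross=-46.283
  mode - wants cross < 0 → take C=(2.8839,-4.1107) (cross=-46.283)
ex = (C−B)/|BC| = (0.7254,-0.6883); ey = (0.6883,0.7254)
P = B + -0.90·ex + -2.87·ey = (-3.3715,-2.1316)

-3.37 -2.13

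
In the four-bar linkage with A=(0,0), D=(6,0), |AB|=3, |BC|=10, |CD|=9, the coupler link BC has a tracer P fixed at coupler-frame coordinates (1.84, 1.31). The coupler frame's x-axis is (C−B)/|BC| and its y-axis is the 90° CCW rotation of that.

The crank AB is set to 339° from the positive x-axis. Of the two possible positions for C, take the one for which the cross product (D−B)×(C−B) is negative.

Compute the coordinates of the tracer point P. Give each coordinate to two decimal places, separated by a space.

A=(0,0), D=(6.00,0)
B = A + 3.00·(cos339°, sin339°) = (2.8007, -1.0751)
|BD| = 3.3751
circle(B,10.00) ∩ circle(D,9.00): a=4.5023, h=8.9291
  candidates: C₊=(4.2242,8.8231) cross=30.136; C₋=(9.9128,-8.1049) cross=-30.136
  mode - wants cross < 0 → take C=(9.9128,-8.1049) (cross=-30.136)
ex = (C−B)/|BC| = (0.7112,-0.7030); ey = (0.7030,0.7112)
P = B + 1.84·ex + 1.31·ey = (5.0303,-1.4369)

5.03 -1.44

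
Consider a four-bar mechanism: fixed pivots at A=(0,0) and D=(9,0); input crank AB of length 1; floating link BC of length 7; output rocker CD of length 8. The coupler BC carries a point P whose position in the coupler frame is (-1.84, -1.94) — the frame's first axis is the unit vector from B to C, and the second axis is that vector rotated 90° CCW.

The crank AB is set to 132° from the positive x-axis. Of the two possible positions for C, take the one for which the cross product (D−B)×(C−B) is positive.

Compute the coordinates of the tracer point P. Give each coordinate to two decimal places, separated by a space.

-0.37 -1.91

A=(0,0), D=(9.00,0)
B = A + 1.00·(cos132°, sin132°) = (-0.6691, 0.7431)
|BD| = 9.6976
circle(B,7.00) ∩ circle(D,8.00): a=4.0754, h=5.6913
  candidates: C₊=(3.8305,6.1054) cross=55.192; C₋=(2.9582,-5.2437) cross=-55.192
  mode + wants cross > 0 → take C=(3.8305,6.1054) (cross=55.192)
ex = (C−B)/|BC| = (0.6428,0.7660); ey = (-0.7660,0.6428)
P = B + -1.84·ex + -1.94·ey = (-0.3658,-1.9134)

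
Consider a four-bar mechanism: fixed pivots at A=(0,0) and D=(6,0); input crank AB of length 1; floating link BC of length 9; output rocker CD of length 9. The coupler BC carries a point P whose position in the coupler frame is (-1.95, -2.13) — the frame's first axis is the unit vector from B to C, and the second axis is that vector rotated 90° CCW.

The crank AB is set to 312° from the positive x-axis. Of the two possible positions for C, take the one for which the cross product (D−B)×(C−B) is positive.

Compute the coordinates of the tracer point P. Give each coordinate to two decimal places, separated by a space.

A=(0,0), D=(6.00,0)
B = A + 1.00·(cos312°, sin312°) = (0.6691, -0.7431)
|BD| = 5.3824
circle(B,9.00) ∩ circle(D,9.00): a=2.6912, h=8.5882
  candidates: C₊=(2.1488,8.1344) cross=46.225; C₋=(4.5203,-8.8775) cross=-46.225
  mode + wants cross > 0 → take C=(2.1488,8.1344) (cross=46.225)
ex = (C−B)/|BC| = (0.1644,0.9864); ey = (-0.9864,0.1644)
P = B + -1.95·ex + -2.13·ey = (2.4496,-3.0168)

2.45 -3.02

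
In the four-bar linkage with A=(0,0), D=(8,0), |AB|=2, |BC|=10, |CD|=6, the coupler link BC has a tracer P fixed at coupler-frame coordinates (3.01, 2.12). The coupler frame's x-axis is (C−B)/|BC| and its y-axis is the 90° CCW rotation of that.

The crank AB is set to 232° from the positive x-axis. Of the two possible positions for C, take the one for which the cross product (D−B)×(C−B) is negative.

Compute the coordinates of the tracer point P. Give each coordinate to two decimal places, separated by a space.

2.41 -1.00

A=(0,0), D=(8.00,0)
B = A + 2.00·(cos232°, sin232°) = (-1.2313, -1.5760)
|BD| = 9.3649
circle(B,10.00) ∩ circle(D,6.00): a=8.0995, h=5.8650
  candidates: C₊=(5.7656,5.5684) cross=54.925; C₋=(7.7397,-5.9943) cross=-54.925
  mode - wants cross < 0 → take C=(7.7397,-5.9943) (cross=-54.925)
ex = (C−B)/|BC| = (0.8971,-0.4418); ey = (0.4418,0.8971)
P = B + 3.01·ex + 2.12·ey = (2.4056,-1.0041)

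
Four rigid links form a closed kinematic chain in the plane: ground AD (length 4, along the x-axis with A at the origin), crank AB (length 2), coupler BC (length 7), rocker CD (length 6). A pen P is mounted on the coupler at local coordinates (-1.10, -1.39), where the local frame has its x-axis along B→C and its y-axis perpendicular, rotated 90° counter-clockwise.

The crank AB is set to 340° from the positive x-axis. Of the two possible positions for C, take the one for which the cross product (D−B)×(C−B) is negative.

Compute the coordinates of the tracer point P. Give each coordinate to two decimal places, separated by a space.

0.16 -1.13

A=(0,0), D=(4.00,0)
B = A + 2.00·(cos340°, sin340°) = (1.8794, -0.6840)
|BD| = 2.2282
circle(B,7.00) ∩ circle(D,6.00): a=4.0312, h=5.7227
  candidates: C₊=(3.9592,5.9999) cross=12.751; C₋=(7.4728,-4.8928) cross=-12.751
  mode - wants cross < 0 → take C=(7.4728,-4.8928) (cross=-12.751)
ex = (C−B)/|BC| = (0.7991,-0.6013); ey = (0.6013,0.7991)
P = B + -1.10·ex + -1.39·ey = (0.1647,-1.1333)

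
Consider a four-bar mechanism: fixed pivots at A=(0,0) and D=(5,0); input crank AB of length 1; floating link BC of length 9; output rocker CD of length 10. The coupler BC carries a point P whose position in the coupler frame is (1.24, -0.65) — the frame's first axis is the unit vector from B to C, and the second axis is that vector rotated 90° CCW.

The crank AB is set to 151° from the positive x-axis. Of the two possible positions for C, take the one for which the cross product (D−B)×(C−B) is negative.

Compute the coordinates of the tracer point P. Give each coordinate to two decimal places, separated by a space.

-1.44 -0.80

A=(0,0), D=(5.00,0)
B = A + 1.00·(cos151°, sin151°) = (-0.8746, 0.4848)
|BD| = 5.8946
circle(B,9.00) ∩ circle(D,10.00): a=1.3356, h=8.9003
  candidates: C₊=(1.1885,9.2451) cross=52.464; C₋=(-0.2755,-8.4952) cross=-52.464
  mode - wants cross < 0 → take C=(-0.2755,-8.4952) (cross=-52.464)
ex = (C−B)/|BC| = (0.0666,-0.9978); ey = (0.9978,0.0666)
P = B + 1.24·ex + -0.65·ey = (-1.4406,-0.7957)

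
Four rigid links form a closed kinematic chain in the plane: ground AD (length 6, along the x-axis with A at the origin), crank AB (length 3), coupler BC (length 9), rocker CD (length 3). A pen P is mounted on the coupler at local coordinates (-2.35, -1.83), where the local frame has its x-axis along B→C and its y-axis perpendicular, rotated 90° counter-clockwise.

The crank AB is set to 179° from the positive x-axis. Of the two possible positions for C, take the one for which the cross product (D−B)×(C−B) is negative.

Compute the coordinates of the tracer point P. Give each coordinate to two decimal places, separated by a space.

A=(0,0), D=(6.00,0)
B = A + 3.00·(cos179°, sin179°) = (-2.9995, 0.0524)
|BD| = 8.9997
circle(B,9.00) ∩ circle(D,3.00): a=8.5000, h=2.9581
  candidates: C₊=(5.5175,2.9609) cross=26.622; C₋=(5.4831,-2.9551) cross=-26.622
  mode - wants cross < 0 → take C=(5.4831,-2.9551) (cross=-26.622)
ex = (C−B)/|BC| = (0.9425,-0.3342); ey = (0.3342,0.9425)
P = B + -2.35·ex + -1.83·ey = (-5.8260,-0.8872)

-5.83 -0.89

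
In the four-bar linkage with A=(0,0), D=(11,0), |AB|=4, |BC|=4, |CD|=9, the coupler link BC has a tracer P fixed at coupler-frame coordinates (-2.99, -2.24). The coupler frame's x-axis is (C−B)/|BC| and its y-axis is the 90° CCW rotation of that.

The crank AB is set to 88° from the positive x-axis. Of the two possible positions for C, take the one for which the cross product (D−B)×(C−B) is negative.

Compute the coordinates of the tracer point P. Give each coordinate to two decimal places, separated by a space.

A=(0,0), D=(11.00,0)
B = A + 4.00·(cos88°, sin88°) = (0.1396, 3.9976)
|BD| = 11.5728
circle(B,4.00) ∩ circle(D,9.00): a=2.9781, h=2.6704
  candidates: C₊=(3.8568,5.4749) cross=30.904; C₋=(2.0119,0.4628) cross=-30.904
  mode - wants cross < 0 → take C=(2.0119,0.4628) (cross=-30.904)
ex = (C−B)/|BC| = (0.4681,-0.8837); ey = (0.8837,0.4681)
P = B + -2.99·ex + -2.24·ey = (-3.2394,5.5913)

-3.24 5.59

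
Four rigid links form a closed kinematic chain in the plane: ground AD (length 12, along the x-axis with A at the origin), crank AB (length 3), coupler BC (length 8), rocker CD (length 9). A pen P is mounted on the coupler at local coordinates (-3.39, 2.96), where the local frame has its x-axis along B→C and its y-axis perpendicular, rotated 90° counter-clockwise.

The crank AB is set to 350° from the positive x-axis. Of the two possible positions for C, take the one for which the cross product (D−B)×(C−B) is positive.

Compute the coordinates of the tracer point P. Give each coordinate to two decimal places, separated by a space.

A=(0,0), D=(12.00,0)
B = A + 3.00·(cos350°, sin350°) = (2.9544, -0.5209)
|BD| = 9.0606
circle(B,8.00) ∩ circle(D,9.00): a=3.5922, h=7.1482
  candidates: C₊=(6.1296,6.8219) cross=64.767; C₋=(6.9516,-7.4508) cross=-64.767
  mode + wants cross > 0 → take C=(6.1296,6.8219) (cross=64.767)
ex = (C−B)/|BC| = (0.3969,0.9179); ey = (-0.9179,0.3969)
P = B + -3.39·ex + 2.96·ey = (-1.1079,-2.4577)

-1.11 -2.46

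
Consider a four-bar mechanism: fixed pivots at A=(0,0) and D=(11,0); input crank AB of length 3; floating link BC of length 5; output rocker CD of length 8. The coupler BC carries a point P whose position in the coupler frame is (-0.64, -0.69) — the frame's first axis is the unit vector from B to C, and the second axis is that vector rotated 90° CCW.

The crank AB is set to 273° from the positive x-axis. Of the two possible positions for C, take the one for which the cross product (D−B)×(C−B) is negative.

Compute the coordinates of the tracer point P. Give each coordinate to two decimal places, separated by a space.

A=(0,0), D=(11.00,0)
B = A + 3.00·(cos273°, sin273°) = (0.1570, -2.9959)
|BD| = 11.2493
circle(B,5.00) ∩ circle(D,8.00): a=3.8912, h=3.1399
  candidates: C₊=(3.0715,1.0669) cross=35.321; C₋=(4.7439,-4.9861) cross=-35.321
  mode - wants cross < 0 → take C=(4.7439,-4.9861) (cross=-35.321)
ex = (C−B)/|BC| = (0.9174,-0.3980); ey = (0.3980,0.9174)
P = B + -0.64·ex + -0.69·ey = (-0.7048,-3.3741)

-0.70 -3.37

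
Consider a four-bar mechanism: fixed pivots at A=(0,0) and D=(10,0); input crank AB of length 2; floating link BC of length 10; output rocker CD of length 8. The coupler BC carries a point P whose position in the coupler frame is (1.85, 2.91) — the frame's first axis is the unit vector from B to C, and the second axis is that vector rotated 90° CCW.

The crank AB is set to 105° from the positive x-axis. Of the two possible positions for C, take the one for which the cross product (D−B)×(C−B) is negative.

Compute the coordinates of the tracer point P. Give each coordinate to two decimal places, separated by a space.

2.93 2.04

A=(0,0), D=(10.00,0)
B = A + 2.00·(cos105°, sin105°) = (-0.5176, 1.9319)
|BD| = 10.6936
circle(B,10.00) ∩ circle(D,8.00): a=7.0300, h=7.1119
  candidates: C₊=(7.6815,7.6567) cross=76.051; C₋=(5.1119,-6.3330) cross=-76.051
  mode - wants cross < 0 → take C=(5.1119,-6.3330) (cross=-76.051)
ex = (C−B)/|BC| = (0.5630,-0.8265); ey = (0.8265,0.5630)
P = B + 1.85·ex + 2.91·ey = (2.9289,2.0411)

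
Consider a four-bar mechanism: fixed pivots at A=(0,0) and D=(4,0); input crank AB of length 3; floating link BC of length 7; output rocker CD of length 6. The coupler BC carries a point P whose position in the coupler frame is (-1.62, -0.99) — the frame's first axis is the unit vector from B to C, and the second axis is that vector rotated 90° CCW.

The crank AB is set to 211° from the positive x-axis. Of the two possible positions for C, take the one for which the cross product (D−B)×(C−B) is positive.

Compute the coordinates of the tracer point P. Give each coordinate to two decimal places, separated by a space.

-2.36 -3.43

A=(0,0), D=(4.00,0)
B = A + 3.00·(cos211°, sin211°) = (-2.5715, -1.5451)
|BD| = 6.7507
circle(B,7.00) ∩ circle(D,6.00): a=4.3382, h=5.4936
  candidates: C₊=(0.3942,4.7956) cross=37.086; C₋=(2.9089,-5.9000) cross=-37.086
  mode + wants cross > 0 → take C=(0.3942,4.7956) (cross=37.086)
ex = (C−B)/|BC| = (0.4237,0.9058); ey = (-0.9058,0.4237)
P = B + -1.62·ex + -0.99·ey = (-2.3611,-3.4320)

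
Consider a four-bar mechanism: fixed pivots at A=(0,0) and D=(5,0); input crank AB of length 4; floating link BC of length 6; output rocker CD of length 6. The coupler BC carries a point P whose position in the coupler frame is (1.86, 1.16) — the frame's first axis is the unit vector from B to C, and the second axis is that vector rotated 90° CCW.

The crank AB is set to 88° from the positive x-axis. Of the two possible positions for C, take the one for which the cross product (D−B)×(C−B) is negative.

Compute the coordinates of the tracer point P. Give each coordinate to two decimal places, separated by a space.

1.04 2.00

A=(0,0), D=(5.00,0)
B = A + 4.00·(cos88°, sin88°) = (0.1396, 3.9976)
|BD| = 6.2932
circle(B,6.00) ∩ circle(D,6.00): a=3.1466, h=5.1087
  candidates: C₊=(5.8150,5.9444) cross=32.150; C₋=(-0.6754,-1.9468) cross=-32.150
  mode - wants cross < 0 → take C=(-0.6754,-1.9468) (cross=-32.150)
ex = (C−B)/|BC| = (-0.1358,-0.9907); ey = (0.9907,-0.1358)
P = B + 1.86·ex + 1.16·ey = (1.0362,1.9972)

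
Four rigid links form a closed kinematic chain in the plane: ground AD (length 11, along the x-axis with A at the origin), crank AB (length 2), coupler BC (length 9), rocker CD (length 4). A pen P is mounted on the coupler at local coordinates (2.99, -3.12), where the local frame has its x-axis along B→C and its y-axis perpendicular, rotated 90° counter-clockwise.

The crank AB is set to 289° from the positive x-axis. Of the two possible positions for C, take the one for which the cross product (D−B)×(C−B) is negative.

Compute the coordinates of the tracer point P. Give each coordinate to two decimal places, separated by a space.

A=(0,0), D=(11.00,0)
B = A + 2.00·(cos289°, sin289°) = (0.6511, -1.8910)
|BD| = 10.5202
circle(B,9.00) ∩ circle(D,4.00): a=8.3494, h=3.3597
  candidates: C₊=(8.2606,2.9148) cross=35.345; C₋=(9.4685,-3.6952) cross=-35.345
  mode - wants cross < 0 → take C=(9.4685,-3.6952) (cross=-35.345)
ex = (C−B)/|BC| = (0.9797,-0.2005); ey = (0.2005,0.9797)
P = B + 2.99·ex + -3.12·ey = (2.9550,-5.5471)

2.96 -5.55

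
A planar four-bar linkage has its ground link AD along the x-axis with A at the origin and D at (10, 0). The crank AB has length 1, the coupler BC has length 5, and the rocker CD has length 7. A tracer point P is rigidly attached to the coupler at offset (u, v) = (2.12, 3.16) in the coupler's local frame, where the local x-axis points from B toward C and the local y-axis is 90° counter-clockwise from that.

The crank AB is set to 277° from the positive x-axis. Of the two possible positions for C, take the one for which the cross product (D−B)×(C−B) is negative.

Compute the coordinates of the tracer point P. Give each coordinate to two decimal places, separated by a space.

A=(0,0), D=(10.00,0)
B = A + 1.00·(cos277°, sin277°) = (0.1219, -0.9925)
|BD| = 9.9279
circle(B,5.00) ∩ circle(D,7.00): a=3.7552, h=3.3013
  candidates: C₊=(3.5282,2.6676) cross=32.775; C₋=(4.1883,-3.9018) cross=-32.775
  mode - wants cross < 0 → take C=(4.1883,-3.9018) (cross=-32.775)
ex = (C−B)/|BC| = (0.8133,-0.5819); ey = (0.5819,0.8133)
P = B + 2.12·ex + 3.16·ey = (3.6847,0.3439)

3.68 0.34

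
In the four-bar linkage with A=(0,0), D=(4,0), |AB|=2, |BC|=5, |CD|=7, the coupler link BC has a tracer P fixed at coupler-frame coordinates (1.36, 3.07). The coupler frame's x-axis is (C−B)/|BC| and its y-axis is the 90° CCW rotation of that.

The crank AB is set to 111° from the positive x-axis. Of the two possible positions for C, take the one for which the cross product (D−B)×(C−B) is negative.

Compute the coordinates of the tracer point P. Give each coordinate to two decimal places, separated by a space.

A=(0,0), D=(4.00,0)
B = A + 2.00·(cos111°, sin111°) = (-0.7167, 1.8672)
|BD| = 5.0729
circle(B,5.00) ∩ circle(D,7.00): a=0.1709, h=4.9971
  candidates: C₊=(1.2814,6.4505) cross=25.349; C₋=(-2.3971,-2.8420) cross=-25.349
  mode - wants cross < 0 → take C=(-2.3971,-2.8420) (cross=-25.349)
ex = (C−B)/|BC| = (-0.3361,-0.9418); ey = (0.9418,-0.3361)
P = B + 1.36·ex + 3.07·ey = (1.7176,-0.4455)

1.72 -0.45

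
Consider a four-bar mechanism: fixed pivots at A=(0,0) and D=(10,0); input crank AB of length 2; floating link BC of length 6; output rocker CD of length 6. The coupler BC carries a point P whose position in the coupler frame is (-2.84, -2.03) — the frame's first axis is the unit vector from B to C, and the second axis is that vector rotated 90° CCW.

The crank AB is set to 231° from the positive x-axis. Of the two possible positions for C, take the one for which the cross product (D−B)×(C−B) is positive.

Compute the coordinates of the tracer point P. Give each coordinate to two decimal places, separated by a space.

-2.89 -4.64

A=(0,0), D=(10.00,0)
B = A + 2.00·(cos231°, sin231°) = (-1.2586, -1.5543)
|BD| = 11.3654
circle(B,6.00) ∩ circle(D,6.00): a=5.6827, h=1.9253
  candidates: C₊=(4.1074,1.1301) cross=21.882; C₋=(4.6340,-2.6844) cross=-21.882
  mode + wants cross > 0 → take C=(4.1074,1.1301) (cross=21.882)
ex = (C−B)/|BC| = (0.8943,0.4474); ey = (-0.4474,0.8943)
P = B + -2.84·ex + -2.03·ey = (-2.8903,-4.6404)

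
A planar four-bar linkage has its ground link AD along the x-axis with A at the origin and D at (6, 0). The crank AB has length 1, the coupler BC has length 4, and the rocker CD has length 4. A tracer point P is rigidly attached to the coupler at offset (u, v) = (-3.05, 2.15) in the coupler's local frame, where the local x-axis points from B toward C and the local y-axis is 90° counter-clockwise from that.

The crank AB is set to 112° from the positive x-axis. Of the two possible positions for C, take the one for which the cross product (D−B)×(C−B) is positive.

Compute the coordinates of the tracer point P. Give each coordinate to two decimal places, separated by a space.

-4.08 1.39

A=(0,0), D=(6.00,0)
B = A + 1.00·(cos112°, sin112°) = (-0.3746, 0.9272)
|BD| = 6.4417
circle(B,4.00) ∩ circle(D,4.00): a=3.2208, h=2.3720
  candidates: C₊=(3.1541,2.8109) cross=15.279; C₋=(2.4713,-1.8837) cross=-15.279
  mode + wants cross > 0 → take C=(3.1541,2.8109) (cross=15.279)
ex = (C−B)/|BC| = (0.8822,0.4709); ey = (-0.4709,0.8822)
P = B + -3.05·ex + 2.15·ey = (-4.0777,1.3876)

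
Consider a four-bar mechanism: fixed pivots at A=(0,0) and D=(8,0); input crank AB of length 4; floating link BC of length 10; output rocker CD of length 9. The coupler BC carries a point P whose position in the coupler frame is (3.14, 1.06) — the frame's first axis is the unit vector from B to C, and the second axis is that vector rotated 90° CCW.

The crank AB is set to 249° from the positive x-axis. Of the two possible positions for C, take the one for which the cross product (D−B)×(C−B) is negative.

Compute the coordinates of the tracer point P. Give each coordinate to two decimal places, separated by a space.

1.80 -4.47

A=(0,0), D=(8.00,0)
B = A + 4.00·(cos249°, sin249°) = (-1.4335, -3.7343)
|BD| = 10.1457
circle(B,10.00) ∩ circle(D,9.00): a=6.0092, h=7.9931
  candidates: C₊=(1.2119,5.9094) cross=81.096; C₋=(7.0959,-8.9545) cross=-81.096
  mode - wants cross < 0 → take C=(7.0959,-8.9545) (cross=-81.096)
ex = (C−B)/|BC| = (0.8529,-0.5220); ey = (0.5220,0.8529)
P = B + 3.14·ex + 1.06·ey = (1.7981,-4.4693)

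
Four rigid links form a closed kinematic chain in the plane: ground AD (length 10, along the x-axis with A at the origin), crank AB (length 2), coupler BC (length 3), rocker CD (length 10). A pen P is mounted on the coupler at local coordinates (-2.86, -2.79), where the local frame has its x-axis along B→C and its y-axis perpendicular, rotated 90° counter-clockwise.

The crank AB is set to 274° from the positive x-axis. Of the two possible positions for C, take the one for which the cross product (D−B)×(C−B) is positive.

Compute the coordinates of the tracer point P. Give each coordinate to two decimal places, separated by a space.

A=(0,0), D=(10.00,0)
B = A + 2.00·(cos274°, sin274°) = (0.1395, -1.9951)
|BD| = 10.0603
circle(B,3.00) ∩ circle(D,10.00): a=0.5074, h=2.9568
  candidates: C₊=(0.0505,1.0036) cross=29.746; C₋=(1.2232,-4.7925) cross=-29.746
  mode + wants cross > 0 → take C=(0.0505,1.0036) (cross=29.746)
ex = (C−B)/|BC| = (-0.0297,0.9996); ey = (-0.9996,-0.0297)
P = B + -2.86·ex + -2.79·ey = (3.0132,-4.7711)

3.01 -4.77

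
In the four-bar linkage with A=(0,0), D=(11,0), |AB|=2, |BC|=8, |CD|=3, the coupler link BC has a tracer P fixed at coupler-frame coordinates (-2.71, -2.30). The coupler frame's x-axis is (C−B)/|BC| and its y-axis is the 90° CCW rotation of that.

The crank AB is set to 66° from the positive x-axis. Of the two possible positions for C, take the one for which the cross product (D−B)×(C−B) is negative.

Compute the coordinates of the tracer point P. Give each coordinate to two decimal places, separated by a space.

-2.56 0.71

A=(0,0), D=(11.00,0)
B = A + 2.00·(cos66°, sin66°) = (0.8135, 1.8271)
|BD| = 10.3491
circle(B,8.00) ∩ circle(D,3.00): a=7.8318, h=1.6319
  candidates: C₊=(8.8103,2.0507) cross=16.889; C₋=(8.2341,-1.1619) cross=-16.889
  mode - wants cross < 0 → take C=(8.2341,-1.1619) (cross=-16.889)
ex = (C−B)/|BC| = (0.9276,-0.3736); ey = (0.3736,0.9276)
P = B + -2.71·ex + -2.30·ey = (-2.5596,0.7062)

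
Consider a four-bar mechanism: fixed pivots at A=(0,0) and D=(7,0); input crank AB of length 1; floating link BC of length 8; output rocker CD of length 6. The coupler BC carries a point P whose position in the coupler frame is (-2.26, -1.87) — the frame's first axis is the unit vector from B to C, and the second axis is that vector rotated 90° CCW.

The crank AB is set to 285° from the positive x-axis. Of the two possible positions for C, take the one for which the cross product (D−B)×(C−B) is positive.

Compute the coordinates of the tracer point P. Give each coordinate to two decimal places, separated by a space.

A=(0,0), D=(7.00,0)
B = A + 1.00·(cos285°, sin285°) = (0.2588, -0.9659)
|BD| = 6.8100
circle(B,8.00) ∩ circle(D,6.00): a=5.4608, h=5.8463
  candidates: C₊=(4.8352,5.5959) cross=39.814; C₋=(6.4937,-5.9786) cross=-39.814
  mode + wants cross > 0 → take C=(4.8352,5.5959) (cross=39.814)
ex = (C−B)/|BC| = (0.5720,0.8202); ey = (-0.8202,0.5720)
P = B + -2.26·ex + -1.87·ey = (0.4998,-3.8894)

0.50 -3.89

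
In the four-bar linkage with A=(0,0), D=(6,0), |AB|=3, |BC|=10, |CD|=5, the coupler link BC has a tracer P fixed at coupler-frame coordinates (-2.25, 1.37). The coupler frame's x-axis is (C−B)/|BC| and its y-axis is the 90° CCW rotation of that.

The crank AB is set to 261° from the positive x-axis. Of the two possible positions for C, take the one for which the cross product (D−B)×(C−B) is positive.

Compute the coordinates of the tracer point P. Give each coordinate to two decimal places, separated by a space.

-2.92 -3.92

A=(0,0), D=(6.00,0)
B = A + 3.00·(cos261°, sin261°) = (-0.4693, -2.9631)
|BD| = 7.1156
circle(B,10.00) ∩ circle(D,5.00): a=8.8279, h=4.6977
  candidates: C₊=(5.6006,4.9840) cross=33.427; C₋=(9.5130,-3.5579) cross=-33.427
  mode + wants cross > 0 → take C=(5.6006,4.9840) (cross=33.427)
ex = (C−B)/|BC| = (0.6070,0.7947); ey = (-0.7947,0.6070)
P = B + -2.25·ex + 1.37·ey = (-2.9238,-3.9196)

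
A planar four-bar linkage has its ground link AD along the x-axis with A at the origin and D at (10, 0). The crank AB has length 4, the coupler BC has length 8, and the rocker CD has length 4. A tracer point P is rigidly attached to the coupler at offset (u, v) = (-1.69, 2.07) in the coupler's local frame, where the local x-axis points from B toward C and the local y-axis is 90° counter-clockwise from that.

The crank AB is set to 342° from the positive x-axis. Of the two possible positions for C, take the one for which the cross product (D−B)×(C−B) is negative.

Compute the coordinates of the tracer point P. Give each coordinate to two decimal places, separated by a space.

A=(0,0), D=(10.00,0)
B = A + 4.00·(cos342°, sin342°) = (3.8042, -1.2361)
|BD| = 6.3179
circle(B,8.00) ∩ circle(D,4.00): a=6.9577, h=3.9485
  candidates: C₊=(9.8549,3.9974) cross=24.946; C₋=(11.4000,-3.7470) cross=-24.946
  mode - wants cross < 0 → take C=(11.4000,-3.7470) (cross=-24.946)
ex = (C−B)/|BC| = (0.9495,-0.3139); ey = (0.3139,0.9495)
P = B + -1.69·ex + 2.07·ey = (2.8493,1.2598)

2.85 1.26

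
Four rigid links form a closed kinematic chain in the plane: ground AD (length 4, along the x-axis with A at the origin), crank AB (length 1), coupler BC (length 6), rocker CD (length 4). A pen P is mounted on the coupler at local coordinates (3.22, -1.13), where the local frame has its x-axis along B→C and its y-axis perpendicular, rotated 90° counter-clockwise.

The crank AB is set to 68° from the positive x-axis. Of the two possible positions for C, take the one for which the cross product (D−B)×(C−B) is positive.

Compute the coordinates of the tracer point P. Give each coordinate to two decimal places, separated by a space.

A=(0,0), D=(4.00,0)
B = A + 1.00·(cos68°, sin68°) = (0.3746, 0.9272)
|BD| = 3.7421
circle(B,6.00) ∩ circle(D,4.00): a=4.5434, h=3.9189
  candidates: C₊=(5.7473,3.5982) cross=14.665; C₋=(3.8053,-3.9953) cross=-14.665
  mode + wants cross > 0 → take C=(5.7473,3.5982) (cross=14.665)
ex = (C−B)/|BC| = (0.8954,0.4452); ey = (-0.4452,0.8954)
P = B + 3.22·ex + -1.13·ey = (3.7610,1.3488)

3.76 1.35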